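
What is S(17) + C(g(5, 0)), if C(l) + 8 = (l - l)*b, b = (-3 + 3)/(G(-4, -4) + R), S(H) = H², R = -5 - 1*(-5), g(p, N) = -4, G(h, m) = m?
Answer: 281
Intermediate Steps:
R = 0 (R = -5 + 5 = 0)
b = 0 (b = (-3 + 3)/(-4 + 0) = 0/(-4) = 0*(-¼) = 0)
C(l) = -8 (C(l) = -8 + (l - l)*0 = -8 + 0*0 = -8 + 0 = -8)
S(17) + C(g(5, 0)) = 17² - 8 = 289 - 8 = 281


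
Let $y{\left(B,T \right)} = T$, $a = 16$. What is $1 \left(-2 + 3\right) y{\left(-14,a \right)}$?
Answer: $16$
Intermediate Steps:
$1 \left(-2 + 3\right) y{\left(-14,a \right)} = 1 \left(-2 + 3\right) 16 = 1 \cdot 1 \cdot 16 = 1 \cdot 16 = 16$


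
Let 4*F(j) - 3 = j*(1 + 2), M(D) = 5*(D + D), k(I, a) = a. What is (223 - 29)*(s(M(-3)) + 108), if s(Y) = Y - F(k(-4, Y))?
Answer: 38703/2 ≈ 19352.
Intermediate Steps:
M(D) = 10*D (M(D) = 5*(2*D) = 10*D)
F(j) = ¾ + 3*j/4 (F(j) = ¾ + (j*(1 + 2))/4 = ¾ + (j*3)/4 = ¾ + (3*j)/4 = ¾ + 3*j/4)
s(Y) = -¾ + Y/4 (s(Y) = Y - (¾ + 3*Y/4) = Y + (-¾ - 3*Y/4) = -¾ + Y/4)
(223 - 29)*(s(M(-3)) + 108) = (223 - 29)*((-¾ + (10*(-3))/4) + 108) = 194*((-¾ + (¼)*(-30)) + 108) = 194*((-¾ - 15/2) + 108) = 194*(-33/4 + 108) = 194*(399/4) = 38703/2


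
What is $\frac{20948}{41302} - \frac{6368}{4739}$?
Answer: $- \frac{81869282}{97865089} \approx -0.83655$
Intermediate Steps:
$\frac{20948}{41302} - \frac{6368}{4739} = 20948 \cdot \frac{1}{41302} - \frac{6368}{4739} = \frac{10474}{20651} - \frac{6368}{4739} = - \frac{81869282}{97865089}$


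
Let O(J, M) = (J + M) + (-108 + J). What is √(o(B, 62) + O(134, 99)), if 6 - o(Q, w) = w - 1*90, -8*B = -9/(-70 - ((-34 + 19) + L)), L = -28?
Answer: √293 ≈ 17.117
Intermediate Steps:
O(J, M) = -108 + M + 2*J
B = -1/24 (B = -(-9)/(8*(-70 - ((-34 + 19) - 28))) = -(-9)/(8*(-70 - (-15 - 28))) = -(-9)/(8*(-70 - 1*(-43))) = -(-9)/(8*(-70 + 43)) = -(-9)/(8*(-27)) = -(-9)*(-1)/(8*27) = -⅛*⅓ = -1/24 ≈ -0.041667)
o(Q, w) = 96 - w (o(Q, w) = 6 - (w - 1*90) = 6 - (w - 90) = 6 - (-90 + w) = 6 + (90 - w) = 96 - w)
√(o(B, 62) + O(134, 99)) = √((96 - 1*62) + (-108 + 99 + 2*134)) = √((96 - 62) + (-108 + 99 + 268)) = √(34 + 259) = √293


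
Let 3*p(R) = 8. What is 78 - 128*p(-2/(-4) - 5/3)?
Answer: -790/3 ≈ -263.33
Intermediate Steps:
p(R) = 8/3 (p(R) = (⅓)*8 = 8/3)
78 - 128*p(-2/(-4) - 5/3) = 78 - 128*8/3 = 78 - 1024/3 = -790/3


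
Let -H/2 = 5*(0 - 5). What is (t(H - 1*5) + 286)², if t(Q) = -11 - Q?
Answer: 52900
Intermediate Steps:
H = 50 (H = -10*(0 - 5) = -10*(-5) = -2*(-25) = 50)
(t(H - 1*5) + 286)² = ((-11 - (50 - 1*5)) + 286)² = ((-11 - (50 - 5)) + 286)² = ((-11 - 1*45) + 286)² = ((-11 - 45) + 286)² = (-56 + 286)² = 230² = 52900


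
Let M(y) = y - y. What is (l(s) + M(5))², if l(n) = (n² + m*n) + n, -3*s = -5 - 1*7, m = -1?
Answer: 256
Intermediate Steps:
M(y) = 0
s = 4 (s = -(-5 - 1*7)/3 = -(-5 - 7)/3 = -⅓*(-12) = 4)
l(n) = n² (l(n) = (n² - n) + n = n²)
(l(s) + M(5))² = (4² + 0)² = (16 + 0)² = 16² = 256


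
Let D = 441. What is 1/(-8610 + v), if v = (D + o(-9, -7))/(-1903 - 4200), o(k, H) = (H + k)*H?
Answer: -6103/52547383 ≈ -0.00011614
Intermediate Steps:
o(k, H) = H*(H + k)
v = -553/6103 (v = (441 - 7*(-7 - 9))/(-1903 - 4200) = (441 - 7*(-16))/(-6103) = (441 + 112)*(-1/6103) = 553*(-1/6103) = -553/6103 ≈ -0.090611)
1/(-8610 + v) = 1/(-8610 - 553/6103) = 1/(-52547383/6103) = -6103/52547383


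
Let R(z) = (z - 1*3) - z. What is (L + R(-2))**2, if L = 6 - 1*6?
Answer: 9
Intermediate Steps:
L = 0 (L = 6 - 6 = 0)
R(z) = -3 (R(z) = (z - 3) - z = (-3 + z) - z = -3)
(L + R(-2))**2 = (0 - 3)**2 = (-3)**2 = 9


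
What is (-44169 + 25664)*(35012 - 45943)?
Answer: 202278155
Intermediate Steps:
(-44169 + 25664)*(35012 - 45943) = -18505*(-10931) = 202278155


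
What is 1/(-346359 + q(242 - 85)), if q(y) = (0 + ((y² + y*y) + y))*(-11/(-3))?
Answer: -1/165024 ≈ -6.0597e-6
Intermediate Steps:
q(y) = 11*y/3 + 22*y²/3 (q(y) = (0 + ((y² + y²) + y))*(-11*(-⅓)) = (0 + (2*y² + y))*(11/3) = (0 + (y + 2*y²))*(11/3) = (y + 2*y²)*(11/3) = 11*y/3 + 22*y²/3)
1/(-346359 + q(242 - 85)) = 1/(-346359 + 11*(242 - 85)*(1 + 2*(242 - 85))/3) = 1/(-346359 + (11/3)*157*(1 + 2*157)) = 1/(-346359 + (11/3)*157*(1 + 314)) = 1/(-346359 + (11/3)*157*315) = 1/(-346359 + 181335) = 1/(-165024) = -1/165024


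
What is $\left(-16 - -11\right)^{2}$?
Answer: $25$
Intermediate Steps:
$\left(-16 - -11\right)^{2} = \left(-16 + \left(-12 + 23\right)\right)^{2} = \left(-16 + 11\right)^{2} = \left(-5\right)^{2} = 25$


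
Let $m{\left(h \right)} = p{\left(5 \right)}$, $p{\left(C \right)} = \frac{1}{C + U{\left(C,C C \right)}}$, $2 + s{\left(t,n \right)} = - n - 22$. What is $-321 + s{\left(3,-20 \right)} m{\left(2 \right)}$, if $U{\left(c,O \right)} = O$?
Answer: $- \frac{4817}{15} \approx -321.13$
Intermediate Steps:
$s{\left(t,n \right)} = -24 - n$ ($s{\left(t,n \right)} = -2 - \left(22 + n\right) = -24 - n$)
$p{\left(C \right)} = \frac{1}{C + C^{2}}$ ($p{\left(C \right)} = \frac{1}{C + C C} = \frac{1}{C + C^{2}}$)
$m{\left(h \right)} = \frac{1}{30}$ ($m{\left(h \right)} = \frac{1}{5 \left(1 + 5\right)} = \frac{1}{5 \cdot 6} = \frac{1}{5} \cdot \frac{1}{6} = \frac{1}{30}$)
$-321 + s{\left(3,-20 \right)} m{\left(2 \right)} = -321 + \left(-24 - -20\right) \frac{1}{30} = -321 + \left(-24 + 20\right) \frac{1}{30} = -321 - \frac{2}{15} = - \frac{4817}{15}$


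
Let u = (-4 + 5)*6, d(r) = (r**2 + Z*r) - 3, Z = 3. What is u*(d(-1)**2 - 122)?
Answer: -582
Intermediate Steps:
d(r) = -3 + r**2 + 3*r (d(r) = (r**2 + 3*r) - 3 = -3 + r**2 + 3*r)
u = 6 (u = 1*6 = 6)
u*(d(-1)**2 - 122) = 6*((-3 + (-1)**2 + 3*(-1))**2 - 122) = 6*((-3 + 1 - 3)**2 - 122) = 6*((-5)**2 - 122) = 6*(25 - 122) = 6*(-97) = -582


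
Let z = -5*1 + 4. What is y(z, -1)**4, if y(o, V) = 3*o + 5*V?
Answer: 4096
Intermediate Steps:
z = -1 (z = -5 + 4 = -1)
y(z, -1)**4 = (3*(-1) + 5*(-1))**4 = (-3 - 5)**4 = (-8)**4 = 4096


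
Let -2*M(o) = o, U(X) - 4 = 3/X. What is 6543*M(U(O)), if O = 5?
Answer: -150489/10 ≈ -15049.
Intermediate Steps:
U(X) = 4 + 3/X
M(o) = -o/2
6543*M(U(O)) = 6543*(-(4 + 3/5)/2) = 6543*(-(4 + 3*(⅕))/2) = 6543*(-(4 + ⅗)/2) = 6543*(-½*23/5) = 6543*(-23/10) = -150489/10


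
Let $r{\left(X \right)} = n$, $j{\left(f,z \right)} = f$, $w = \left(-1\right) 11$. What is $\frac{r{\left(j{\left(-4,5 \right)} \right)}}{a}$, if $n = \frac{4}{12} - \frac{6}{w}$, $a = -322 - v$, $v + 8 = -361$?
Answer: $\frac{29}{1551} \approx 0.018698$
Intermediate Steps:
$w = -11$
$v = -369$ ($v = -8 - 361 = -369$)
$a = 47$ ($a = -322 - -369 = -322 + 369 = 47$)
$n = \frac{29}{33}$ ($n = \frac{4}{12} - \frac{6}{-11} = 4 \cdot \frac{1}{12} - - \frac{6}{11} = \frac{1}{3} + \frac{6}{11} = \frac{29}{33} \approx 0.87879$)
$r{\left(X \right)} = \frac{29}{33}$
$\frac{r{\left(j{\left(-4,5 \right)} \right)}}{a} = \frac{29}{33 \cdot 47} = \frac{29}{33} \cdot \frac{1}{47} = \frac{29}{1551}$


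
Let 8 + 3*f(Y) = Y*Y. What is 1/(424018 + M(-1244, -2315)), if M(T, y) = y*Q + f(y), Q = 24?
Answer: 3/6464591 ≈ 4.6407e-7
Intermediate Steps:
f(Y) = -8/3 + Y²/3 (f(Y) = -8/3 + (Y*Y)/3 = -8/3 + Y²/3)
M(T, y) = -8/3 + 24*y + y²/3 (M(T, y) = y*24 + (-8/3 + y²/3) = 24*y + (-8/3 + y²/3) = -8/3 + 24*y + y²/3)
1/(424018 + M(-1244, -2315)) = 1/(424018 + (-8/3 + 24*(-2315) + (⅓)*(-2315)²)) = 1/(424018 + (-8/3 - 55560 + (⅓)*5359225)) = 1/(424018 + (-8/3 - 55560 + 5359225/3)) = 1/(424018 + 5192537/3) = 1/(6464591/3) = 3/6464591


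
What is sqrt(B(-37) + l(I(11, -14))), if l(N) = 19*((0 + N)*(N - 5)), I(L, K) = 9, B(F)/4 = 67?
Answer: 2*sqrt(238) ≈ 30.854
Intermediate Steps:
B(F) = 268 (B(F) = 4*67 = 268)
l(N) = 19*N*(-5 + N) (l(N) = 19*(N*(-5 + N)) = 19*N*(-5 + N))
sqrt(B(-37) + l(I(11, -14))) = sqrt(268 + 19*9*(-5 + 9)) = sqrt(268 + 19*9*4) = sqrt(268 + 684) = sqrt(952) = 2*sqrt(238)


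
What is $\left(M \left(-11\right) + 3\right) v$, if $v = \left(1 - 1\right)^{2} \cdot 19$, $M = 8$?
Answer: $0$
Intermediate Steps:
$v = 0$ ($v = 0^{2} \cdot 19 = 0 \cdot 19 = 0$)
$\left(M \left(-11\right) + 3\right) v = \left(8 \left(-11\right) + 3\right) 0 = \left(-88 + 3\right) 0 = \left(-85\right) 0 = 0$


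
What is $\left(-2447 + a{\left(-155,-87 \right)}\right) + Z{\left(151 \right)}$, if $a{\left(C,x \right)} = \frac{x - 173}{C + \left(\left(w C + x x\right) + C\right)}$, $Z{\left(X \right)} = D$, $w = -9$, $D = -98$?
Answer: $- \frac{11012345}{4327} \approx -2545.0$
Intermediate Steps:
$Z{\left(X \right)} = -98$
$a{\left(C,x \right)} = \frac{-173 + x}{x^{2} - 7 C}$ ($a{\left(C,x \right)} = \frac{x - 173}{C - \left(8 C - x x\right)} = \frac{-173 + x}{C - \left(- x^{2} + 8 C\right)} = \frac{-173 + x}{x^{2} - 7 C}$)
$\left(-2447 + a{\left(-155,-87 \right)}\right) + Z{\left(151 \right)} = \left(-2447 + \frac{-173 - 87}{\left(-87\right)^{2} - -1085}\right) - 98 = \left(-2447 + \frac{1}{7569 + 1085} \left(-260\right)\right) - 98 = \left(-2447 + \frac{1}{8654} \left(-260\right)\right) - 98 = \left(-2447 - \frac{130}{4327}\right) - 98 = - \frac{10588299}{4327} - 98 = - \frac{11012345}{4327}$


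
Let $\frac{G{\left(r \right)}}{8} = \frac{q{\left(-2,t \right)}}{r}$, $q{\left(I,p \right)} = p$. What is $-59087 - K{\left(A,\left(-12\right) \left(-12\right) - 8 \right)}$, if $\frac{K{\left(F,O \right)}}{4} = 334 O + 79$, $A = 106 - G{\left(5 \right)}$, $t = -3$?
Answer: $-241099$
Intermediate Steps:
$G{\left(r \right)} = - \frac{24}{r}$ ($G{\left(r \right)} = 8 \left(- \frac{3}{r}\right) = - \frac{24}{r}$)
$A = \frac{554}{5}$ ($A = 106 - - \frac{24}{5} = 106 + \frac{24}{5} = \frac{554}{5} \approx 110.8$)
$K{\left(F,O \right)} = 316 + 1336 O$ ($K{\left(F,O \right)} = 4 \left(334 O + 79\right) = 4 \left(79 + 334 O\right) = 316 + 1336 O$)
$-59087 - K{\left(A,\left(-12\right) \left(-12\right) - 8 \right)} = -59087 - \left(316 + 1336 \left(\left(-12\right) \left(-12\right) - 8\right)\right) = -59087 - \left(316 + 1336 \left(144 - 8\right)\right) = -59087 - \left(316 + 1336 \cdot 136\right) = -59087 - \left(316 + 181696\right) = -59087 - 182012 = -241099$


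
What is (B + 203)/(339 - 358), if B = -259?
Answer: 56/19 ≈ 2.9474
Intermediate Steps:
(B + 203)/(339 - 358) = (-259 + 203)/(339 - 358) = -56/(-19) = -56*(-1/19) = 56/19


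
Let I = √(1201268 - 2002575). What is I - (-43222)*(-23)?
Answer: -994106 + I*√801307 ≈ -9.9411e+5 + 895.16*I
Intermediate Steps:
I = I*√801307 (I = √(-801307) = I*√801307 ≈ 895.16*I)
I - (-43222)*(-23) = I*√801307 - (-43222)*(-23) = I*√801307 - 1*994106 = I*√801307 - 994106 = -994106 + I*√801307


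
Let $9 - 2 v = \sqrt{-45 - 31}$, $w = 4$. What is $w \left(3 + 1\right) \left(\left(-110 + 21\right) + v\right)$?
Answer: $-1352 - 16 i \sqrt{19} \approx -1352.0 - 69.742 i$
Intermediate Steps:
$v = \frac{9}{2} - i \sqrt{19}$ ($v = \frac{9}{2} - \frac{\sqrt{-45 - 31}}{2} = \frac{9}{2} - \frac{\sqrt{-76}}{2} = \frac{9}{2} - \frac{2 i \sqrt{19}}{2} = \frac{9}{2} - i \sqrt{19} \approx 4.5 - 4.3589 i$)
$w \left(3 + 1\right) \left(\left(-110 + 21\right) + v\right) = 4 \left(3 + 1\right) \left(\left(-110 + 21\right) + \left(\frac{9}{2} - i \sqrt{19}\right)\right) = 4 \cdot 4 \left(-89 + \left(\frac{9}{2} - i \sqrt{19}\right)\right) = 16 \left(- \frac{169}{2} - i \sqrt{19}\right) = -1352 - 16 i \sqrt{19}$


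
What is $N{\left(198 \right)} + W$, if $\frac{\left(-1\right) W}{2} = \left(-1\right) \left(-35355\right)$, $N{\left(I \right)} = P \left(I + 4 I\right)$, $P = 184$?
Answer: $111450$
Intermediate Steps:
$N{\left(I \right)} = 920 I$ ($N{\left(I \right)} = 184 \left(I + 4 I\right) = 184 \cdot 5 I = 920 I$)
$W = -70710$ ($W = - 2 \left(\left(-1\right) \left(-35355\right)\right) = \left(-2\right) 35355 = -70710$)
$N{\left(198 \right)} + W = 920 \cdot 198 - 70710 = 182160 - 70710 = 111450$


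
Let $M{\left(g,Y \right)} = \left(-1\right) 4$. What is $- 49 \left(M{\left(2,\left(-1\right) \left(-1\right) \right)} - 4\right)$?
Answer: $392$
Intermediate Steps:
$M{\left(g,Y \right)} = -4$
$- 49 \left(M{\left(2,\left(-1\right) \left(-1\right) \right)} - 4\right) = - 49 \left(-4 - 4\right) = \left(-49\right) \left(-8\right) = 392$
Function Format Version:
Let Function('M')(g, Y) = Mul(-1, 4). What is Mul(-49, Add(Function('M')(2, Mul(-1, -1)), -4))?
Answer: 392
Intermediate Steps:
Function('M')(g, Y) = -4
Mul(-49, Add(Function('M')(2, Mul(-1, -1)), -4)) = Mul(-49, Add(-4, -4)) = Mul(-49, -8) = 392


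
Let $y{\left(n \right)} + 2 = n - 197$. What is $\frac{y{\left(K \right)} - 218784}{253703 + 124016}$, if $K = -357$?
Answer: $- \frac{219340}{377719} \approx -0.5807$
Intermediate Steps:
$y{\left(n \right)} = -199 + n$ ($y{\left(n \right)} = -2 + \left(n - 197\right) = -2 + \left(-197 + n\right) = -199 + n$)
$\frac{y{\left(K \right)} - 218784}{253703 + 124016} = \frac{\left(-199 - 357\right) - 218784}{253703 + 124016} = \frac{-556 - 218784}{377719} = \left(-219340\right) \frac{1}{377719} = - \frac{219340}{377719}$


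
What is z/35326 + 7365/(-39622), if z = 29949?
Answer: 231615822/349921693 ≈ 0.66191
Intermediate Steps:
z/35326 + 7365/(-39622) = 29949/35326 + 7365/(-39622) = 29949*(1/35326) + 7365*(-1/39622) = 29949/35326 - 7365/39622 = 231615822/349921693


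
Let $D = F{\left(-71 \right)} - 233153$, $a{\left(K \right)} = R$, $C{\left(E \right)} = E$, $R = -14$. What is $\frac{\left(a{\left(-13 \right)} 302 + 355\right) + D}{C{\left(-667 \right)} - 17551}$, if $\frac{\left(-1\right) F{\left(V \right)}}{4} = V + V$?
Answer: $\frac{118229}{9109} \approx 12.979$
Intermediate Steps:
$a{\left(K \right)} = -14$
$F{\left(V \right)} = - 8 V$ ($F{\left(V \right)} = - 4 \left(V + V\right) = - 4 \cdot 2 V = - 8 V$)
$D = -232585$ ($D = \left(-8\right) \left(-71\right) - 233153 = 568 - 233153 = -232585$)
$\frac{\left(a{\left(-13 \right)} 302 + 355\right) + D}{C{\left(-667 \right)} - 17551} = \frac{\left(\left(-14\right) 302 + 355\right) - 232585}{-667 - 17551} = \frac{\left(-4228 + 355\right) - 232585}{-18218} = \left(-3873 - 232585\right) \left(- \frac{1}{18218}\right) = \left(-236458\right) \left(- \frac{1}{18218}\right) = \frac{118229}{9109}$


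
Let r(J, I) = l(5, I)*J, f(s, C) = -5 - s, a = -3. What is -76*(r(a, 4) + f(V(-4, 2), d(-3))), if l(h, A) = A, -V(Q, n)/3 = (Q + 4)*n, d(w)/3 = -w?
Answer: 1292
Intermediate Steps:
d(w) = -3*w (d(w) = 3*(-w) = -3*w)
V(Q, n) = -3*n*(4 + Q) (V(Q, n) = -3*(Q + 4)*n = -3*(4 + Q)*n = -3*n*(4 + Q))
r(J, I) = I*J
-76*(r(a, 4) + f(V(-4, 2), d(-3))) = -76*(4*(-3) + (-5 - (-3)*2*(4 - 4))) = -76*(-12 + (-5 - (-3)*2*0)) = -76*(-12 + (-5 - 1*0)) = -76*(-12 + (-5 + 0)) = -76*(-12 - 5) = -76*(-17) = 1292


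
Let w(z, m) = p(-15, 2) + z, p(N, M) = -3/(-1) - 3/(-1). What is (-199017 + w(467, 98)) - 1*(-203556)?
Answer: 5012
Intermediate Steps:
p(N, M) = 6 (p(N, M) = -3*(-1) - 3*(-1) = 3 + 3 = 6)
w(z, m) = 6 + z
(-199017 + w(467, 98)) - 1*(-203556) = (-199017 + (6 + 467)) - 1*(-203556) = (-199017 + 473) + 203556 = -198544 + 203556 = 5012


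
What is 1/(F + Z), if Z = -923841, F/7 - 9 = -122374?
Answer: -1/1780396 ≈ -5.6167e-7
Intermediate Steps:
F = -856555 (F = 63 + 7*(-122374) = 63 - 856618 = -856555)
1/(F + Z) = 1/(-856555 - 923841) = 1/(-1780396) = -1/1780396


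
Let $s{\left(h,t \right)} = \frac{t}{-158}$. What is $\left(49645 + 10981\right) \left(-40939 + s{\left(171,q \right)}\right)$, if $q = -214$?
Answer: $- \frac{196068970324}{79} \approx -2.4819 \cdot 10^{9}$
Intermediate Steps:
$s{\left(h,t \right)} = - \frac{t}{158}$ ($s{\left(h,t \right)} = t \left(- \frac{1}{158}\right) = - \frac{t}{158}$)
$\left(49645 + 10981\right) \left(-40939 + s{\left(171,q \right)}\right) = \left(49645 + 10981\right) \left(-40939 - - \frac{107}{79}\right) = 60626 \left(-40939 + \frac{107}{79}\right) = 60626 \left(- \frac{3234074}{79}\right) = - \frac{196068970324}{79}$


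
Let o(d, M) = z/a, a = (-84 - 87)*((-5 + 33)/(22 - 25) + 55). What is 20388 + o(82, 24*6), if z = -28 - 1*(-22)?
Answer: 53069966/2603 ≈ 20388.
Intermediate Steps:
z = -6 (z = -28 + 22 = -6)
a = -7809 (a = -171*(28/(-3) + 55) = -171*(28*(-1/3) + 55) = -171*(-28/3 + 55) = -171*137/3 = -7809)
o(d, M) = 2/2603 (o(d, M) = -6/(-7809) = -6*(-1/7809) = 2/2603)
20388 + o(82, 24*6) = 20388 + 2/2603 = 53069966/2603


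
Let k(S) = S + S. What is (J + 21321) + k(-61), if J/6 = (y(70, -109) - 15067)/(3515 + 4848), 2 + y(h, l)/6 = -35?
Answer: 177195503/8363 ≈ 21188.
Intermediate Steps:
y(h, l) = -222 (y(h, l) = -12 + 6*(-35) = -12 - 210 = -222)
k(S) = 2*S
J = -91734/8363 (J = 6*((-222 - 15067)/(3515 + 4848)) = 6*(-15289/8363) = -91734/8363 ≈ -10.969)
(J + 21321) + k(-61) = (-91734/8363 + 21321) + 2*(-61) = 178215789/8363 - 122 = 177195503/8363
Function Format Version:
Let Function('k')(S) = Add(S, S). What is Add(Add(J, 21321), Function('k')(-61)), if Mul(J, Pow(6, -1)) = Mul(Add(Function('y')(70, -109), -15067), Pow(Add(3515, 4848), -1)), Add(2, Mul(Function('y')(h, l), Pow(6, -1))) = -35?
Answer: Rational(177195503, 8363) ≈ 21188.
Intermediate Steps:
Function('y')(h, l) = -222 (Function('y')(h, l) = Add(-12, Mul(6, -35)) = Add(-12, -210) = -222)
Function('k')(S) = Mul(2, S)
J = Rational(-91734, 8363) (J = Mul(6, Mul(Add(-222, -15067), Pow(Add(3515, 4848), -1))) = Mul(6, Mul(-15289, Pow(8363, -1))) = Mul(6, Mul(-15289, Rational(1, 8363))) = Mul(6, Rational(-15289, 8363)) = Rational(-91734, 8363) ≈ -10.969)
Add(Add(J, 21321), Function('k')(-61)) = Add(Add(Rational(-91734, 8363), 21321), Mul(2, -61)) = Add(Rational(178215789, 8363), -122) = Rational(177195503, 8363)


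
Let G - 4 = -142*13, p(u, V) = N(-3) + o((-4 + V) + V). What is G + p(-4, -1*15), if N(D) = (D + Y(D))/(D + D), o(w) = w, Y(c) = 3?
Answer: -1876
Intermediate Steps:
N(D) = (3 + D)/(2*D) (N(D) = (D + 3)/(D + D) = (3 + D)/((2*D)) = (3 + D)*(1/(2*D)) = (3 + D)/(2*D))
p(u, V) = -4 + 2*V (p(u, V) = (½)*(3 - 3)/(-3) + ((-4 + V) + V) = (½)*(-⅓)*0 + (-4 + 2*V) = 0 + (-4 + 2*V) = -4 + 2*V)
G = -1842 (G = 4 - 142*13 = 4 - 1846 = -1842)
G + p(-4, -1*15) = -1842 + (-4 + 2*(-1*15)) = -1842 + (-4 + 2*(-15)) = -1842 + (-4 - 30) = -1842 - 34 = -1876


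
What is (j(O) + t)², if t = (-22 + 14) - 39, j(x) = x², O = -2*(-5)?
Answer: 2809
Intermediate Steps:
O = 10
t = -47 (t = -8 - 39 = -47)
(j(O) + t)² = (10² - 47)² = (100 - 47)² = 53² = 2809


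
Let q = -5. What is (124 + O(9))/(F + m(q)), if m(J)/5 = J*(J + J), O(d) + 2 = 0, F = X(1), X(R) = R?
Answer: 122/251 ≈ 0.48606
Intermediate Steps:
F = 1
O(d) = -2 (O(d) = -2 + 0 = -2)
m(J) = 10*J² (m(J) = 5*(J*(J + J)) = 5*(J*(2*J)) = 5*(2*J²) = 10*J²)
(124 + O(9))/(F + m(q)) = (124 - 2)/(1 + 10*(-5)²) = 122/(1 + 10*25) = 122/(1 + 250) = 122/251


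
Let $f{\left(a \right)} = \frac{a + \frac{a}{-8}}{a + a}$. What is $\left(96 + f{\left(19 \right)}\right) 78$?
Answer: $\frac{60177}{8} \approx 7522.1$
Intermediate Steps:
$f{\left(a \right)} = \frac{7}{16}$ ($f{\left(a \right)} = \frac{a + a \left(- \frac{1}{8}\right)}{2 a} = \left(a - \frac{a}{8}\right) \frac{1}{2 a} = \frac{7 a}{8} \frac{1}{2 a} = \frac{7}{16}$)
$\left(96 + f{\left(19 \right)}\right) 78 = \left(96 + \frac{7}{16}\right) 78 = \frac{1543}{16} \cdot 78 = \frac{60177}{8}$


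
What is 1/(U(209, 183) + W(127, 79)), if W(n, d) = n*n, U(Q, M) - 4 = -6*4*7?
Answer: 1/15965 ≈ 6.2637e-5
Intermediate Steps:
U(Q, M) = -164 (U(Q, M) = 4 - 6*4*7 = 4 - 24*7 = 4 - 168 = -164)
W(n, d) = n**2
1/(U(209, 183) + W(127, 79)) = 1/(-164 + 127**2) = 1/(-164 + 16129) = 1/15965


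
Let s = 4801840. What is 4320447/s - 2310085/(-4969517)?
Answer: 32563193370499/23862825511280 ≈ 1.3646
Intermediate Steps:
4320447/s - 2310085/(-4969517) = 4320447/4801840 - 2310085/(-4969517) = 4320447*(1/4801840) - 2310085*(-1/4969517) = 4320447/4801840 + 2310085/4969517 = 32563193370499/23862825511280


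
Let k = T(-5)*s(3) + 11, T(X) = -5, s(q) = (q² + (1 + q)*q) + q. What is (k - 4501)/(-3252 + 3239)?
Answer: 4610/13 ≈ 354.62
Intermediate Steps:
s(q) = q + q² + q*(1 + q) (s(q) = (q² + q*(1 + q)) + q = q + q² + q*(1 + q))
k = -109 (k = -10*3*(1 + 3) + 11 = -10*3*4 + 11 = -5*24 + 11 = -120 + 11 = -109)
(k - 4501)/(-3252 + 3239) = (-109 - 4501)/(-3252 + 3239) = -4610/(-13) = -4610*(-1/13) = 4610/13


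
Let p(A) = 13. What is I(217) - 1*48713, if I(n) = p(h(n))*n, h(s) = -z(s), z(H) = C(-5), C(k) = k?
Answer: -45892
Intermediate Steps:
z(H) = -5
h(s) = 5 (h(s) = -1*(-5) = 5)
I(n) = 13*n
I(217) - 1*48713 = 13*217 - 1*48713 = 2821 - 48713 = -45892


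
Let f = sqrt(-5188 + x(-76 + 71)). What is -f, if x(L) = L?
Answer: -3*I*sqrt(577) ≈ -72.063*I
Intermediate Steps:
f = 3*I*sqrt(577) (f = sqrt(-5188 + (-76 + 71)) = sqrt(-5188 - 5) = sqrt(-5193) = 3*I*sqrt(577) ≈ 72.063*I)
-f = -3*I*sqrt(577)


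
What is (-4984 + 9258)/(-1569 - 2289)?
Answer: -2137/1929 ≈ -1.1078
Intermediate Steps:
(-4984 + 9258)/(-1569 - 2289) = 4274/(-3858) = 4274*(-1/3858) = -2137/1929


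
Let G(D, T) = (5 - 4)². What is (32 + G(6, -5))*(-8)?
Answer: -264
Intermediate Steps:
G(D, T) = 1 (G(D, T) = 1² = 1)
(32 + G(6, -5))*(-8) = (32 + 1)*(-8) = 33*(-8) = -264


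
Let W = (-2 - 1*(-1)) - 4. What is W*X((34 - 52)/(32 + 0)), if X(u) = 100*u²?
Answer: -10125/64 ≈ -158.20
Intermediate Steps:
W = -5 (W = (-2 + 1) - 4 = -1 - 4 = -5)
W*X((34 - 52)/(32 + 0)) = -500*((34 - 52)/(32 + 0))² = -500*(-18/32)² = -500*(-18*1/32)² = -500*(-9/16)² = -500*81/256 = -5*2025/64 = -10125/64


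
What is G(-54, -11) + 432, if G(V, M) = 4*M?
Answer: 388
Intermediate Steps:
G(-54, -11) + 432 = 4*(-11) + 432 = -44 + 432 = 388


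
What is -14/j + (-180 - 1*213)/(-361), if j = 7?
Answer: -329/361 ≈ -0.91136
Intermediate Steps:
-14/j + (-180 - 1*213)/(-361) = -14/7 + (-180 - 1*213)/(-361) = -14*⅐ + (-180 - 213)*(-1/361) = -2 - 393*(-1/361) = -2 + 393/361 = -329/361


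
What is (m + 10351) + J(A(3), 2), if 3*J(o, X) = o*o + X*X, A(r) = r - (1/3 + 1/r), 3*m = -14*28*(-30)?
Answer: 385402/27 ≈ 14274.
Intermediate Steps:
m = 3920 (m = (-14*28*(-30))/3 = (-392*(-30))/3 = (⅓)*11760 = 3920)
A(r) = -⅓ + r - 1/r (A(r) = r - (1*(⅓) + 1/r) = r - (⅓ + 1/r) = r + (-⅓ - 1/r) = -⅓ + r - 1/r)
J(o, X) = X²/3 + o²/3 (J(o, X) = (o*o + X*X)/3 = (o² + X²)/3 = (X² + o²)/3 = X²/3 + o²/3)
(m + 10351) + J(A(3), 2) = (3920 + 10351) + ((⅓)*2² + (-⅓ + 3 - 1/3)²/3) = 14271 + ((⅓)*4 + (-⅓ + 3 - 1*⅓)²/3) = 14271 + (4/3 + (-⅓ + 3 - ⅓)²/3) = 14271 + (4/3 + (7/3)²/3) = 14271 + (4/3 + (⅓)*(49/9)) = 14271 + (4/3 + 49/27) = 14271 + 85/27 = 385402/27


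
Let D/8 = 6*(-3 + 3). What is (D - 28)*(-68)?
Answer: 1904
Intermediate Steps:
D = 0 (D = 8*(6*(-3 + 3)) = 8*(6*0) = 8*0 = 0)
(D - 28)*(-68) = (0 - 28)*(-68) = -28*(-68) = 1904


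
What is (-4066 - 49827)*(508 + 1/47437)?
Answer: -1298713352321/47437 ≈ -2.7378e+7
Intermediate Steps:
(-4066 - 49827)*(508 + 1/47437) = -53893*(508 + 1/47437) = -53893*24097997/47437 = -1298713352321/47437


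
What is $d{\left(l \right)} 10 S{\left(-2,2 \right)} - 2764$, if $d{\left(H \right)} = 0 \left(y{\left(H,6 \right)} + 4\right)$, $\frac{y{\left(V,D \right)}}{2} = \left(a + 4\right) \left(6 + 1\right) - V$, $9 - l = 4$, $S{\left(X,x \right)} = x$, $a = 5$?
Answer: $-2764$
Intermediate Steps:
$l = 5$ ($l = 9 - 4 = 5$)
$y{\left(V,D \right)} = 126 - 2 V$ ($y{\left(V,D \right)} = 2 \left(\left(5 + 4\right) \left(6 + 1\right) - V\right) = 2 \left(9 \cdot 7 - V\right) = 2 \left(63 - V\right) = 126 - 2 V$)
$d{\left(H \right)} = 0$ ($d{\left(H \right)} = 0 \left(\left(126 - 2 H\right) + 4\right) = 0 \left(130 - 2 H\right) = 0$)
$d{\left(l \right)} 10 S{\left(-2,2 \right)} - 2764 = 0 \cdot 10 \cdot 2 - 2764 = 0 \cdot 2 - 2764 = 0 - 2764 = -2764$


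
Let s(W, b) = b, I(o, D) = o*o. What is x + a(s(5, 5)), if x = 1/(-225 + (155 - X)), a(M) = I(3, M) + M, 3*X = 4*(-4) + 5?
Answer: 2783/199 ≈ 13.985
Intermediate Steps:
I(o, D) = o**2
X = -11/3 (X = (4*(-4) + 5)/3 = (-16 + 5)/3 = (1/3)*(-11) = -11/3 ≈ -3.6667)
a(M) = 9 + M (a(M) = 3**2 + M = 9 + M)
x = -3/199 (x = 1/(-225 + (155 - 1*(-11/3))) = 1/(-225 + (155 + 11/3)) = 1/(-225 + 476/3) = 1/(-199/3) = -3/199 ≈ -0.015075)
x + a(s(5, 5)) = -3/199 + (9 + 5) = -3/199 + 14 = 2783/199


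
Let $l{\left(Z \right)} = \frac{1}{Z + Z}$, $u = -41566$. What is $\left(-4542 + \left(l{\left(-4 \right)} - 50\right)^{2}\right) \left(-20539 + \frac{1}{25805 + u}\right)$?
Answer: $\frac{10511598396165}{252176} \approx 4.1684 \cdot 10^{7}$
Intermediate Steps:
$l{\left(Z \right)} = \frac{1}{2 Z}$
$\left(-4542 + \left(l{\left(-4 \right)} - 50\right)^{2}\right) \left(-20539 + \frac{1}{25805 + u}\right) = \left(-4542 + \left(\frac{1}{2 \left(-4\right)} - 50\right)^{2}\right) \left(-20539 + \frac{1}{25805 - 41566}\right) = \left(-4542 + \left(\frac{1}{2} \left(- \frac{1}{4}\right) - 50\right)^{2}\right) \left(-20539 + \frac{1}{-15761}\right) = \left(-4542 + \left(- \frac{1}{8} - 50\right)^{2}\right) \left(-20539 - \frac{1}{15761}\right) = \left(-4542 + \left(- \frac{401}{8}\right)^{2}\right) \left(- \frac{323715180}{15761}\right) = \left(-4542 + \frac{160801}{64}\right) \left(- \frac{323715180}{15761}\right) = \left(- \frac{129887}{64}\right) \left(- \frac{323715180}{15761}\right) = \frac{10511598396165}{252176}$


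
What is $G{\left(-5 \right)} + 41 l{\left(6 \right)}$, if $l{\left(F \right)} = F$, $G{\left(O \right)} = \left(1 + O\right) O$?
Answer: $266$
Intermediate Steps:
$G{\left(O \right)} = O \left(1 + O\right)$
$G{\left(-5 \right)} + 41 l{\left(6 \right)} = - 5 \left(1 - 5\right) + 41 \cdot 6 = \left(-5\right) \left(-4\right) + 246 = 20 + 246 = 266$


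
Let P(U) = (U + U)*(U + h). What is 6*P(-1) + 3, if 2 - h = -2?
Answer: -33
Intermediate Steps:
h = 4 (h = 2 - 1*(-2) = 2 + 2 = 4)
P(U) = 2*U*(4 + U) (P(U) = (U + U)*(U + 4) = (2*U)*(4 + U) = 2*U*(4 + U))
6*P(-1) + 3 = 6*(2*(-1)*(4 - 1)) + 3 = 6*(2*(-1)*3) + 3 = 6*(-6) + 3 = -36 + 3 = -33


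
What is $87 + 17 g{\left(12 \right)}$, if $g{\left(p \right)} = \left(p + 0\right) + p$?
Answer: $495$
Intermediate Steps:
$g{\left(p \right)} = 2 p$ ($g{\left(p \right)} = p + p = 2 p$)
$87 + 17 g{\left(12 \right)} = 87 + 17 \cdot 2 \cdot 12 = 87 + 17 \cdot 24 = 87 + 408 = 495$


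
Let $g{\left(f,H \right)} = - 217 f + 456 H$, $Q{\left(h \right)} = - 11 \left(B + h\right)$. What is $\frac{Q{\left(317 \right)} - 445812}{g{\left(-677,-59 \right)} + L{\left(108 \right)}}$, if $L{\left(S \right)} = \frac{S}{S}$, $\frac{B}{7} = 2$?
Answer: $- \frac{449453}{120006} \approx -3.7453$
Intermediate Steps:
$B = 14$ ($B = 7 \cdot 2 = 14$)
$Q{\left(h \right)} = -154 - 11 h$ ($Q{\left(h \right)} = - 11 \left(14 + h\right) = -154 - 11 h$)
$L{\left(S \right)} = 1$
$\frac{Q{\left(317 \right)} - 445812}{g{\left(-677,-59 \right)} + L{\left(108 \right)}} = \frac{\left(-154 - 3487\right) - 445812}{\left(\left(-217\right) \left(-677\right) + 456 \left(-59\right)\right) + 1} = \frac{\left(-154 - 3487\right) - 445812}{\left(146909 - 26904\right) + 1} = \frac{-3641 - 445812}{120005 + 1} = - \frac{449453}{120006}$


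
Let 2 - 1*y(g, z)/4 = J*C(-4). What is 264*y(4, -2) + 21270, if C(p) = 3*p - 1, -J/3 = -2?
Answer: 105750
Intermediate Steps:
J = 6 (J = -3*(-2) = 6)
C(p) = -1 + 3*p
y(g, z) = 320 (y(g, z) = 8 - 24*(-1 + 3*(-4)) = 8 - 24*(-1 - 12) = 8 - 24*(-13) = 8 - 4*(-78) = 8 + 312 = 320)
264*y(4, -2) + 21270 = 264*320 + 21270 = 84480 + 21270 = 105750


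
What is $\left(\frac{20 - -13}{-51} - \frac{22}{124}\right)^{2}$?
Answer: $\frac{755161}{1110916} \approx 0.67976$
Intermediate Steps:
$\left(\frac{20 - -13}{-51} - \frac{22}{124}\right)^{2} = \left(\left(20 + 13\right) \left(- \frac{1}{51}\right) - \frac{11}{62}\right)^{2} = \left(33 \left(- \frac{1}{51}\right) - \frac{11}{62}\right)^{2} = \left(- \frac{11}{17} - \frac{11}{62}\right)^{2} = \left(- \frac{869}{1054}\right)^{2} = \frac{755161}{1110916}$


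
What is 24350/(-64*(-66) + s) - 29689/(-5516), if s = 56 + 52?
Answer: 65731837/5973828 ≈ 11.003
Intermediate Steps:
s = 108
24350/(-64*(-66) + s) - 29689/(-5516) = 24350/(-64*(-66) + 108) - 29689/(-5516) = 24350/(4224 + 108) - 29689*(-1/5516) = 24350/4332 + 29689/5516 = 24350*(1/4332) + 29689/5516 = 12175/2166 + 29689/5516 = 65731837/5973828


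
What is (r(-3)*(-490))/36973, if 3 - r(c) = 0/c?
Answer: -1470/36973 ≈ -0.039759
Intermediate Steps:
r(c) = 3 (r(c) = 3 - 0/c = 3 - 1*0 = 3 + 0 = 3)
(r(-3)*(-490))/36973 = (3*(-490))/36973 = -1470*1/36973 = -1470/36973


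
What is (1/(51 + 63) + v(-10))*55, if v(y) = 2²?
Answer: 25135/114 ≈ 220.48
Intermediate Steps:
v(y) = 4
(1/(51 + 63) + v(-10))*55 = (1/(51 + 63) + 4)*55 = (1/114 + 4)*55 = (457/114)*55 = 25135/114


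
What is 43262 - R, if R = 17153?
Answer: 26109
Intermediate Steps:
43262 - R = 43262 - 1*17153 = 43262 - 17153 = 26109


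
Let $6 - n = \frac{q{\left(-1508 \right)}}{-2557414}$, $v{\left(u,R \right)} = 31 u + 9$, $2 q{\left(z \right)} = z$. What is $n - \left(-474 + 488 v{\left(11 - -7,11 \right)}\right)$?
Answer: $- \frac{353199333089}{1278707} \approx -2.7622 \cdot 10^{5}$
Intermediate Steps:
$q{\left(z \right)} = \frac{z}{2}$
$v{\left(u,R \right)} = 9 + 31 u$
$n = \frac{7671865}{1278707}$ ($n = 6 - \frac{\frac{1}{2} \left(-1508\right)}{-2557414} = 6 - \left(-754\right) \left(- \frac{1}{2557414}\right) = 6 - \frac{377}{1278707} = \frac{7671865}{1278707} \approx 5.9997$)
$n - \left(-474 + 488 v{\left(11 - -7,11 \right)}\right) = \frac{7671865}{1278707} + \left(- 488 \left(9 + 31 \left(11 - -7\right)\right) + 474\right) = \frac{7671865}{1278707} + \left(- 488 \left(9 + 31 \left(11 + 7\right)\right) + 474\right) = \frac{7671865}{1278707} + \left(- 488 \left(9 + 31 \cdot 18\right) + 474\right) = \frac{7671865}{1278707} + \left(- 488 \left(9 + 558\right) + 474\right) = \frac{7671865}{1278707} + \left(\left(-488\right) 567 + 474\right) = \frac{7671865}{1278707} + \left(-276696 + 474\right) = \frac{7671865}{1278707} - 276222 = - \frac{353199333089}{1278707}$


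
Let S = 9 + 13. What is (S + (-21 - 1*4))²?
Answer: 9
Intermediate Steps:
S = 22
(S + (-21 - 1*4))² = (22 + (-21 - 1*4))² = (22 + (-21 - 4))² = (22 - 25)² = (-3)² = 9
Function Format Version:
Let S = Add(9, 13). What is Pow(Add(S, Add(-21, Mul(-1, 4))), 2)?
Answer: 9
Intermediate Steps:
S = 22
Pow(Add(S, Add(-21, Mul(-1, 4))), 2) = Pow(Add(22, Add(-21, Mul(-1, 4))), 2) = Pow(Add(22, Add(-21, -4)), 2) = Pow(Add(22, -25), 2) = Pow(-3, 2) = 9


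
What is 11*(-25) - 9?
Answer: -284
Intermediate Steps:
11*(-25) - 9 = -275 - 9 = -284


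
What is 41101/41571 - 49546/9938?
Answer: -825607514/206566299 ≈ -3.9968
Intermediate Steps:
41101/41571 - 49546/9938 = 41101*(1/41571) - 49546*1/9938 = 41101/41571 - 24773/4969 = -825607514/206566299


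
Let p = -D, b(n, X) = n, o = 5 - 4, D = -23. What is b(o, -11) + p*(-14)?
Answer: -321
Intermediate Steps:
o = 1
p = 23 (p = -1*(-23) = 23)
b(o, -11) + p*(-14) = 1 + 23*(-14) = 1 - 322 = -321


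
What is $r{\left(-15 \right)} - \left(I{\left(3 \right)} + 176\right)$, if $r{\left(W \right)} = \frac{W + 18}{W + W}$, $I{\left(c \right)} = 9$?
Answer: $- \frac{1851}{10} \approx -185.1$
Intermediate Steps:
$r{\left(W \right)} = \frac{18 + W}{2 W}$
$r{\left(-15 \right)} - \left(I{\left(3 \right)} + 176\right) = \frac{18 - 15}{2 \left(-15\right)} - \left(9 + 176\right) = \frac{1}{2} \left(- \frac{1}{15}\right) 3 - 185 = - \frac{1}{10} - 185 = - \frac{1851}{10}$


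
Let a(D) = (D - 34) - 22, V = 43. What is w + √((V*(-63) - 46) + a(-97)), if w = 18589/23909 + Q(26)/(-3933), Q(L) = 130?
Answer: 70002367/94034097 + 2*I*√727 ≈ 0.74444 + 53.926*I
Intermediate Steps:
a(D) = -56 + D (a(D) = (-34 + D) - 22 = -56 + D)
w = 70002367/94034097 (w = 18589/23909 + 130/(-3933) = 18589*(1/23909) + 130*(-1/3933) = 18589/23909 - 130/3933 = 70002367/94034097 ≈ 0.74444)
w + √((V*(-63) - 46) + a(-97)) = 70002367/94034097 + √((43*(-63) - 46) + (-56 - 97)) = 70002367/94034097 + √((-2709 - 46) - 153) = 70002367/94034097 + √(-2755 - 153) = 70002367/94034097 + √(-2908) = 70002367/94034097 + 2*I*√727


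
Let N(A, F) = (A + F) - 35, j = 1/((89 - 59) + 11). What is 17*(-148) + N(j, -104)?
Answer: -108854/41 ≈ -2655.0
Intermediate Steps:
j = 1/41 (j = 1/(30 + 11) = 1/41 ≈ 0.024390)
N(A, F) = -35 + A + F
17*(-148) + N(j, -104) = 17*(-148) + (-35 + 1/41 - 104) = -2516 - 5698/41 = -108854/41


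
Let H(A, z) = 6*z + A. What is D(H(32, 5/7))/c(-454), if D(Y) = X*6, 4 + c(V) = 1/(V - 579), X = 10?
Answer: -61980/4133 ≈ -14.996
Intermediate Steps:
c(V) = -4 + 1/(-579 + V) (c(V) = -4 + 1/(V - 579) = -4 + 1/(-579 + V))
H(A, z) = A + 6*z
D(Y) = 60 (D(Y) = 10*6 = 60)
D(H(32, 5/7))/c(-454) = 60/(((2317 - 4*(-454))/(-579 - 454))) = 60/(((2317 + 1816)/(-1033))) = 60/((-1/1033*4133)) = 60/(-4133/1033) = 60*(-1033/4133) = -61980/4133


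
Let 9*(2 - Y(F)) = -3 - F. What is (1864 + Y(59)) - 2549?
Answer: -6085/9 ≈ -676.11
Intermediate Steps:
Y(F) = 7/3 + F/9 (Y(F) = 2 - (-3 - F)/9 = 2 + (1/3 + F/9) = 7/3 + F/9)
(1864 + Y(59)) - 2549 = (1864 + (7/3 + (1/9)*59)) - 2549 = (1864 + (7/3 + 59/9)) - 2549 = (1864 + 80/9) - 2549 = 16856/9 - 2549 = -6085/9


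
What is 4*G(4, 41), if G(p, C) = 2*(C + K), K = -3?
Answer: 304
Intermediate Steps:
G(p, C) = -6 + 2*C (G(p, C) = 2*(C - 3) = 2*(-3 + C) = -6 + 2*C)
4*G(4, 41) = 4*(-6 + 2*41) = 4*(-6 + 82) = 4*76 = 304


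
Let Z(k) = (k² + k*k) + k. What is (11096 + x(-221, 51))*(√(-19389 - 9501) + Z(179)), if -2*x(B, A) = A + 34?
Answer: 1420617927/2 + 66321*I*√3210/2 ≈ 7.1031e+8 + 1.8788e+6*I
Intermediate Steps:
Z(k) = k + 2*k² (Z(k) = (k² + k²) + k = 2*k² + k = k + 2*k²)
x(B, A) = -17 - A/2 (x(B, A) = -(A + 34)/2 = -(34 + A)/2 = -17 - A/2)
(11096 + x(-221, 51))*(√(-19389 - 9501) + Z(179)) = (11096 + (-17 - ½*51))*(√(-19389 - 9501) + 179*(1 + 2*179)) = (11096 + (-17 - 51/2))*(√(-28890) + 179*(1 + 358)) = (11096 - 85/2)*(3*I*√3210 + 179*359) = 22107*(3*I*√3210 + 64261)/2 = 22107*(64261 + 3*I*√3210)/2 = 1420617927/2 + 66321*I*√3210/2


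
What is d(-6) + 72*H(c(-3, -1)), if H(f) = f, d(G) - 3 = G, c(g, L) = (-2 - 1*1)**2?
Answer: 645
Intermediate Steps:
c(g, L) = 9 (c(g, L) = (-2 - 1)**2 = (-3)**2 = 9)
d(G) = 3 + G
d(-6) + 72*H(c(-3, -1)) = (3 - 6) + 72*9 = -3 + 648 = 645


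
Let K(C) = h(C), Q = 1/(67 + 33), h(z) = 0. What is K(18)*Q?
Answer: 0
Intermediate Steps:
Q = 1/100 ≈ 0.010000
K(C) = 0
K(18)*Q = 0*(1/100) = 0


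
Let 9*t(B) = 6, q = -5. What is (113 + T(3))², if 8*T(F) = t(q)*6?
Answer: 51529/4 ≈ 12882.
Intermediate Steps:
t(B) = ⅔ (t(B) = (⅑)*6 = ⅔)
T(F) = ½ (T(F) = ((⅔)*6)/8 = (⅛)*4 = ½)
(113 + T(3))² = (113 + ½)² = (227/2)² = 51529/4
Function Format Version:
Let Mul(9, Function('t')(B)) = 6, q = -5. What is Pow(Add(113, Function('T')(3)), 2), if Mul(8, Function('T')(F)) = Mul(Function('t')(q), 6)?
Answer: Rational(51529, 4) ≈ 12882.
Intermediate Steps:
Function('t')(B) = Rational(2, 3) (Function('t')(B) = Mul(Rational(1, 9), 6) = Rational(2, 3))
Function('T')(F) = Rational(1, 2) (Function('T')(F) = Mul(Rational(1, 8), Mul(Rational(2, 3), 6)) = Mul(Rational(1, 8), 4) = Rational(1, 2))
Pow(Add(113, Function('T')(3)), 2) = Pow(Add(113, Rational(1, 2)), 2) = Pow(Rational(227, 2), 2) = Rational(51529, 4)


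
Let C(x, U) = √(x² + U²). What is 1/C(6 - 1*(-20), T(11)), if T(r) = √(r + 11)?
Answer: √698/698 ≈ 0.037851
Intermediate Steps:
T(r) = √(11 + r)
C(x, U) = √(U² + x²)
1/C(6 - 1*(-20), T(11)) = 1/(√((√(11 + 11))² + (6 - 1*(-20))²)) = 1/(√((√22)² + (6 + 20)²)) = 1/(√(22 + 26²)) = 1/(√(22 + 676)) = 1/(√698) = √698/698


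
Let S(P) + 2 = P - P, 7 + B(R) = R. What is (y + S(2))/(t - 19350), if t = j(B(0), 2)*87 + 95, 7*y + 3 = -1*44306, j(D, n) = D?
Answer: 44323/139048 ≈ 0.31876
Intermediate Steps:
B(R) = -7 + R
S(P) = -2 (S(P) = -2 + (P - P) = -2 + 0 = -2)
y = -44309/7 (y = -3/7 + (-1*44306)/7 = -3/7 + (⅐)*(-44306) = -3/7 - 44306/7 = -44309/7 ≈ -6329.9)
t = -514 (t = (-7 + 0)*87 + 95 = -7*87 + 95 = -609 + 95 = -514)
(y + S(2))/(t - 19350) = (-44309/7 - 2)/(-514 - 19350) = -44323/7/(-19864) = -44323/7*(-1/19864) = 44323/139048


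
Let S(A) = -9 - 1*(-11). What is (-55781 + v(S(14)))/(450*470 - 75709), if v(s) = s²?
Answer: -55777/135791 ≈ -0.41076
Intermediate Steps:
S(A) = 2 (S(A) = -9 + 11 = 2)
(-55781 + v(S(14)))/(450*470 - 75709) = (-55781 + 2²)/(450*470 - 75709) = (-55781 + 4)/(211500 - 75709) = -55777/135791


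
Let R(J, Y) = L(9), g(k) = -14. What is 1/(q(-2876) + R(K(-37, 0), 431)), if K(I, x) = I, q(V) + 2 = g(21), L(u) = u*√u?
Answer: 1/11 ≈ 0.090909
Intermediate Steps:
L(u) = u^(3/2)
q(V) = -16 (q(V) = -2 - 14 = -16)
R(J, Y) = 27 (R(J, Y) = 9^(3/2) = 27)
1/(q(-2876) + R(K(-37, 0), 431)) = 1/(-16 + 27) = 1/11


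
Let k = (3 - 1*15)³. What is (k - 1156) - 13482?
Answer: -16366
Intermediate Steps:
k = -1728 (k = (3 - 15)³ = (-12)³ = -1728)
(k - 1156) - 13482 = (-1728 - 1156) - 13482 = -2884 - 13482 = -16366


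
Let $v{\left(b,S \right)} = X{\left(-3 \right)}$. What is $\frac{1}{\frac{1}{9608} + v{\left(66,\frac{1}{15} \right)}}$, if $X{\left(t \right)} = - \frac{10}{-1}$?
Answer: $\frac{9608}{96081} \approx 0.099999$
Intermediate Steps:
$X{\left(t \right)} = 10$ ($X{\left(t \right)} = \left(-10\right) \left(-1\right) = 10$)
$v{\left(b,S \right)} = 10$
$\frac{1}{\frac{1}{9608} + v{\left(66,\frac{1}{15} \right)}} = \frac{1}{\frac{1}{9608} + 10} = \frac{1}{\frac{96081}{9608}} = \frac{9608}{96081}$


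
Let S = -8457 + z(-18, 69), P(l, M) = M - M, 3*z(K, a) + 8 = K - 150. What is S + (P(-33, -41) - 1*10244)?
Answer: -56279/3 ≈ -18760.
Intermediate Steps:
z(K, a) = -158/3 + K/3 (z(K, a) = -8/3 + (K - 150)/3 = -8/3 + (-150 + K)/3 = -8/3 + (-50 + K/3) = -158/3 + K/3)
P(l, M) = 0
S = -25547/3 (S = -8457 + (-158/3 + (1/3)*(-18)) = -8457 + (-158/3 - 6) = -8457 - 176/3 = -25547/3 ≈ -8515.7)
S + (P(-33, -41) - 1*10244) = -25547/3 + (0 - 1*10244) = -25547/3 + (0 - 10244) = -25547/3 - 10244 = -56279/3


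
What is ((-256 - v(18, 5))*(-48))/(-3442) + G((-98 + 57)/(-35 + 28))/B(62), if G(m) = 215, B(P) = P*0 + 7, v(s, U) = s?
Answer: 323983/12047 ≈ 26.893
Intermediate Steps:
B(P) = 7 (B(P) = 0 + 7 = 7)
((-256 - v(18, 5))*(-48))/(-3442) + G((-98 + 57)/(-35 + 28))/B(62) = ((-256 - 1*18)*(-48))/(-3442) + 215/7 = ((-256 - 18)*(-48))*(-1/3442) + 215*(⅐) = -274*(-48)*(-1/3442) + 215/7 = 13152*(-1/3442) + 215/7 = -6576/1721 + 215/7 = 323983/12047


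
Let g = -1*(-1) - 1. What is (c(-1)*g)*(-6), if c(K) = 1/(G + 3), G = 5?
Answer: 0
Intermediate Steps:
g = 0 (g = 1 - 1 = 0)
c(K) = 1/8 (c(K) = 1/(5 + 3) = 1/8)
(c(-1)*g)*(-6) = ((1/8)*0)*(-6) = 0*(-6) = 0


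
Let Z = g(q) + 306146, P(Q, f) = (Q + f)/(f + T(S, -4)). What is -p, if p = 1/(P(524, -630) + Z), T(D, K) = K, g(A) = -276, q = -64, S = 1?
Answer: -317/96960843 ≈ -3.2694e-6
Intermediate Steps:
P(Q, f) = (Q + f)/(-4 + f) (P(Q, f) = (Q + f)/(f - 4) = (Q + f)/(-4 + f))
Z = 305870 (Z = -276 + 306146 = 305870)
p = 317/96960843 (p = 1/((524 - 630)/(-4 - 630) + 305870) = 1/(-106/(-634) + 305870) = 1/(-1/634*(-106) + 305870) = 1/(53/317 + 305870) = 1/(96960843/317) = 317/96960843 ≈ 3.2694e-6)
-p = -1*317/96960843 = -317/96960843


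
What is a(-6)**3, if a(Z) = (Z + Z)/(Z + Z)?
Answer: 1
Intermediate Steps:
a(Z) = 1 (a(Z) = (2*Z)/((2*Z)) = (2*Z)*(1/(2*Z)) = 1)
a(-6)**3 = 1**3 = 1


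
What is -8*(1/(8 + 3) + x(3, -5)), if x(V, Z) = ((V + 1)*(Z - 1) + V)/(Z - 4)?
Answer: -640/33 ≈ -19.394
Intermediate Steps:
x(V, Z) = (V + (1 + V)*(-1 + Z))/(-4 + Z) (x(V, Z) = ((1 + V)*(-1 + Z) + V)/(-4 + Z) = (V + (1 + V)*(-1 + Z))/(-4 + Z))
-8*(1/(8 + 3) + x(3, -5)) = -8*(1/(8 + 3) + (-1 - 5 + 3*(-5))/(-4 - 5)) = -8*(1/11 + (-1 - 5 - 15)/(-9)) = -8*(1/11 - ⅑*(-21)) = -8*(1/11 + 7/3) = -8*80/33 = -640/33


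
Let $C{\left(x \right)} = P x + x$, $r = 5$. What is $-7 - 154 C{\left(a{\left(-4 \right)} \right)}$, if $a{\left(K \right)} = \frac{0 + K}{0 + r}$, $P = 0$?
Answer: $\frac{581}{5} \approx 116.2$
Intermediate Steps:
$a{\left(K \right)} = \frac{K}{5}$ ($a{\left(K \right)} = \frac{0 + K}{0 + 5} = \frac{K}{5}$)
$C{\left(x \right)} = x$ ($C{\left(x \right)} = 0 x + x = 0 + x = x$)
$-7 - 154 C{\left(a{\left(-4 \right)} \right)} = -7 - 154 \cdot \frac{1}{5} \left(-4\right) = -7 - - \frac{616}{5} = -7 + \frac{616}{5} = \frac{581}{5}$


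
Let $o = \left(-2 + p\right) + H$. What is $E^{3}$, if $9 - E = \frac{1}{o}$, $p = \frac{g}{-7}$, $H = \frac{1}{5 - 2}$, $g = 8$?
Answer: $\frac{168196608}{205379} \approx 818.96$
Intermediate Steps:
$H = \frac{1}{3} \approx 0.33333$
$p = - \frac{8}{7}$ ($p = \frac{8}{-7} = 8 \left(- \frac{1}{7}\right) = - \frac{8}{7} \approx -1.1429$)
$o = - \frac{59}{21}$ ($o = \left(-2 - \frac{8}{7}\right) + \frac{1}{3} = - \frac{22}{7} + \frac{1}{3} = - \frac{59}{21} \approx -2.8095$)
$E = \frac{552}{59}$ ($E = 9 - \frac{1}{- \frac{59}{21}} = 9 - - \frac{21}{59} = 9 + \frac{21}{59} = \frac{552}{59} \approx 9.3559$)
$E^{3} = \left(\frac{552}{59}\right)^{3} = \frac{168196608}{205379}$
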